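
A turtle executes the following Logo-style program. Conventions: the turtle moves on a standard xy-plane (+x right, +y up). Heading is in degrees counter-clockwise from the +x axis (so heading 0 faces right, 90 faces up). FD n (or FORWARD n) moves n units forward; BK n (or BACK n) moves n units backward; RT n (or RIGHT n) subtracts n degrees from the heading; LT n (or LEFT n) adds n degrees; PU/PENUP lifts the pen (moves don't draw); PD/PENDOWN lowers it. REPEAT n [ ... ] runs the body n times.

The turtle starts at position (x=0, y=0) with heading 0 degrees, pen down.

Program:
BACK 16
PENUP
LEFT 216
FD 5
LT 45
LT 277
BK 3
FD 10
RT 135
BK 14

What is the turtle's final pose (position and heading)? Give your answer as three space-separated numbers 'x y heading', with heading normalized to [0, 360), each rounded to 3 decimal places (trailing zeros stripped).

Answer: -37.28 -12.243 43

Derivation:
Executing turtle program step by step:
Start: pos=(0,0), heading=0, pen down
BK 16: (0,0) -> (-16,0) [heading=0, draw]
PU: pen up
LT 216: heading 0 -> 216
FD 5: (-16,0) -> (-20.045,-2.939) [heading=216, move]
LT 45: heading 216 -> 261
LT 277: heading 261 -> 178
BK 3: (-20.045,-2.939) -> (-17.047,-3.044) [heading=178, move]
FD 10: (-17.047,-3.044) -> (-27.041,-2.695) [heading=178, move]
RT 135: heading 178 -> 43
BK 14: (-27.041,-2.695) -> (-37.28,-12.243) [heading=43, move]
Final: pos=(-37.28,-12.243), heading=43, 1 segment(s) drawn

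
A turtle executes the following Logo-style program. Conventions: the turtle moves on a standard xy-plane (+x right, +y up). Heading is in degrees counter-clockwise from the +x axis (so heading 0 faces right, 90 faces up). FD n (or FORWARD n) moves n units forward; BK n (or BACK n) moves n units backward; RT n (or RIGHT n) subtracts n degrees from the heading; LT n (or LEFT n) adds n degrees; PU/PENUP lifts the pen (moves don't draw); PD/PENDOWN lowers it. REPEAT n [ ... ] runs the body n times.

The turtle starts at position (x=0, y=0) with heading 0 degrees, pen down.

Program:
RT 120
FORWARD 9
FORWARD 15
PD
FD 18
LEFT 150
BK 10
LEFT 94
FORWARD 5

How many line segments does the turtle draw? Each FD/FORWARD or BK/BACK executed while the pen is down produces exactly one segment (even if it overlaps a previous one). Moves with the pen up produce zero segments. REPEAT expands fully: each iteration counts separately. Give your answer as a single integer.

Executing turtle program step by step:
Start: pos=(0,0), heading=0, pen down
RT 120: heading 0 -> 240
FD 9: (0,0) -> (-4.5,-7.794) [heading=240, draw]
FD 15: (-4.5,-7.794) -> (-12,-20.785) [heading=240, draw]
PD: pen down
FD 18: (-12,-20.785) -> (-21,-36.373) [heading=240, draw]
LT 150: heading 240 -> 30
BK 10: (-21,-36.373) -> (-29.66,-41.373) [heading=30, draw]
LT 94: heading 30 -> 124
FD 5: (-29.66,-41.373) -> (-32.456,-37.228) [heading=124, draw]
Final: pos=(-32.456,-37.228), heading=124, 5 segment(s) drawn
Segments drawn: 5

Answer: 5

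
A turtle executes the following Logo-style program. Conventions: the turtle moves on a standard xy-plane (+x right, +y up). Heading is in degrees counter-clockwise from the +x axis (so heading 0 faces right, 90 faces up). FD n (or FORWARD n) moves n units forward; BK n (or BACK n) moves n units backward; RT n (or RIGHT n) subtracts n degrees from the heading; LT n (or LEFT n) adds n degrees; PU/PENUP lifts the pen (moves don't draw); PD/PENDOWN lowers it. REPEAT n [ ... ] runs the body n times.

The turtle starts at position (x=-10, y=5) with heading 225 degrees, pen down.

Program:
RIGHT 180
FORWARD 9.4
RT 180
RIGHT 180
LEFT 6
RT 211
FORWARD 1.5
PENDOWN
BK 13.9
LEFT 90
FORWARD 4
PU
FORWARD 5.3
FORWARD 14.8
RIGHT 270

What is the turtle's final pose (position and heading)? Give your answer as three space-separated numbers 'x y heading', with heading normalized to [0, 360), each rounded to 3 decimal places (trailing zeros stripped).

Executing turtle program step by step:
Start: pos=(-10,5), heading=225, pen down
RT 180: heading 225 -> 45
FD 9.4: (-10,5) -> (-3.353,11.647) [heading=45, draw]
RT 180: heading 45 -> 225
RT 180: heading 225 -> 45
LT 6: heading 45 -> 51
RT 211: heading 51 -> 200
FD 1.5: (-3.353,11.647) -> (-4.763,11.134) [heading=200, draw]
PD: pen down
BK 13.9: (-4.763,11.134) -> (8.299,15.888) [heading=200, draw]
LT 90: heading 200 -> 290
FD 4: (8.299,15.888) -> (9.667,12.129) [heading=290, draw]
PU: pen up
FD 5.3: (9.667,12.129) -> (11.48,7.149) [heading=290, move]
FD 14.8: (11.48,7.149) -> (16.542,-6.759) [heading=290, move]
RT 270: heading 290 -> 20
Final: pos=(16.542,-6.759), heading=20, 4 segment(s) drawn

Answer: 16.542 -6.759 20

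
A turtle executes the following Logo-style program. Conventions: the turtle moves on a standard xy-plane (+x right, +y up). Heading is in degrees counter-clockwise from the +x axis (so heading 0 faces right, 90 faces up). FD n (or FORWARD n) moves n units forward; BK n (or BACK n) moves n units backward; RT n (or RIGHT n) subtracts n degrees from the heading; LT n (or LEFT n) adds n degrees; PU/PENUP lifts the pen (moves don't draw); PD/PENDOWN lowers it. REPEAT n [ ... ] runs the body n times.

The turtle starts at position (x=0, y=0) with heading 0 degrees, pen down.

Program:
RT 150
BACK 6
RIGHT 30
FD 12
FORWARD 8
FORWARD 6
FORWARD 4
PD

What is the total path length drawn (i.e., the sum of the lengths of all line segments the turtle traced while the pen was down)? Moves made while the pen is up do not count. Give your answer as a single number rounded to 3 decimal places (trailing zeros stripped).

Answer: 36

Derivation:
Executing turtle program step by step:
Start: pos=(0,0), heading=0, pen down
RT 150: heading 0 -> 210
BK 6: (0,0) -> (5.196,3) [heading=210, draw]
RT 30: heading 210 -> 180
FD 12: (5.196,3) -> (-6.804,3) [heading=180, draw]
FD 8: (-6.804,3) -> (-14.804,3) [heading=180, draw]
FD 6: (-14.804,3) -> (-20.804,3) [heading=180, draw]
FD 4: (-20.804,3) -> (-24.804,3) [heading=180, draw]
PD: pen down
Final: pos=(-24.804,3), heading=180, 5 segment(s) drawn

Segment lengths:
  seg 1: (0,0) -> (5.196,3), length = 6
  seg 2: (5.196,3) -> (-6.804,3), length = 12
  seg 3: (-6.804,3) -> (-14.804,3), length = 8
  seg 4: (-14.804,3) -> (-20.804,3), length = 6
  seg 5: (-20.804,3) -> (-24.804,3), length = 4
Total = 36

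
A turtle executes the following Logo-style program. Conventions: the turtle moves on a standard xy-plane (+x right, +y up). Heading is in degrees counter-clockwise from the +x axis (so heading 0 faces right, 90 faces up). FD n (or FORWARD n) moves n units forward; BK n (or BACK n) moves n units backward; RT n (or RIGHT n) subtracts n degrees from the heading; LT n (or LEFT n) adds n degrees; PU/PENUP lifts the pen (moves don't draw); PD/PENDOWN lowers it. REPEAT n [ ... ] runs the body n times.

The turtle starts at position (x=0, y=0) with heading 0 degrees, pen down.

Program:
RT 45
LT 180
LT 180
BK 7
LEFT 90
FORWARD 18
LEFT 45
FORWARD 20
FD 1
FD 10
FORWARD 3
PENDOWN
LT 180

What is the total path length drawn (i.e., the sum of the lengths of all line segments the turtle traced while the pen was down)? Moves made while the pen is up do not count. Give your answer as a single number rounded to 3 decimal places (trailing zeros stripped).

Executing turtle program step by step:
Start: pos=(0,0), heading=0, pen down
RT 45: heading 0 -> 315
LT 180: heading 315 -> 135
LT 180: heading 135 -> 315
BK 7: (0,0) -> (-4.95,4.95) [heading=315, draw]
LT 90: heading 315 -> 45
FD 18: (-4.95,4.95) -> (7.778,17.678) [heading=45, draw]
LT 45: heading 45 -> 90
FD 20: (7.778,17.678) -> (7.778,37.678) [heading=90, draw]
FD 1: (7.778,37.678) -> (7.778,38.678) [heading=90, draw]
FD 10: (7.778,38.678) -> (7.778,48.678) [heading=90, draw]
FD 3: (7.778,48.678) -> (7.778,51.678) [heading=90, draw]
PD: pen down
LT 180: heading 90 -> 270
Final: pos=(7.778,51.678), heading=270, 6 segment(s) drawn

Segment lengths:
  seg 1: (0,0) -> (-4.95,4.95), length = 7
  seg 2: (-4.95,4.95) -> (7.778,17.678), length = 18
  seg 3: (7.778,17.678) -> (7.778,37.678), length = 20
  seg 4: (7.778,37.678) -> (7.778,38.678), length = 1
  seg 5: (7.778,38.678) -> (7.778,48.678), length = 10
  seg 6: (7.778,48.678) -> (7.778,51.678), length = 3
Total = 59

Answer: 59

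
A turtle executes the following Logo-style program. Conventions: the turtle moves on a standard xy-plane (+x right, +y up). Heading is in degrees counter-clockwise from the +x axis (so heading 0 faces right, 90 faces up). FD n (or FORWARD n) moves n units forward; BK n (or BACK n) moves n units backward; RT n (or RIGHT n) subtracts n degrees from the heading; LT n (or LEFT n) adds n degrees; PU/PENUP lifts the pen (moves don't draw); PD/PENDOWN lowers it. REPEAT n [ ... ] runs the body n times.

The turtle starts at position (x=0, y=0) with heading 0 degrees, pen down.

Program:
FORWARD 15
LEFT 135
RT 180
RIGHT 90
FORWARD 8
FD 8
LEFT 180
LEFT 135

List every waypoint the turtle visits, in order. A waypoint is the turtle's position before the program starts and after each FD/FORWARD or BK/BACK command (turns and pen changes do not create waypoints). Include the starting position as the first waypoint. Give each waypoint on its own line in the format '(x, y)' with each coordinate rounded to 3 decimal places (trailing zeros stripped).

Answer: (0, 0)
(15, 0)
(9.343, -5.657)
(3.686, -11.314)

Derivation:
Executing turtle program step by step:
Start: pos=(0,0), heading=0, pen down
FD 15: (0,0) -> (15,0) [heading=0, draw]
LT 135: heading 0 -> 135
RT 180: heading 135 -> 315
RT 90: heading 315 -> 225
FD 8: (15,0) -> (9.343,-5.657) [heading=225, draw]
FD 8: (9.343,-5.657) -> (3.686,-11.314) [heading=225, draw]
LT 180: heading 225 -> 45
LT 135: heading 45 -> 180
Final: pos=(3.686,-11.314), heading=180, 3 segment(s) drawn
Waypoints (4 total):
(0, 0)
(15, 0)
(9.343, -5.657)
(3.686, -11.314)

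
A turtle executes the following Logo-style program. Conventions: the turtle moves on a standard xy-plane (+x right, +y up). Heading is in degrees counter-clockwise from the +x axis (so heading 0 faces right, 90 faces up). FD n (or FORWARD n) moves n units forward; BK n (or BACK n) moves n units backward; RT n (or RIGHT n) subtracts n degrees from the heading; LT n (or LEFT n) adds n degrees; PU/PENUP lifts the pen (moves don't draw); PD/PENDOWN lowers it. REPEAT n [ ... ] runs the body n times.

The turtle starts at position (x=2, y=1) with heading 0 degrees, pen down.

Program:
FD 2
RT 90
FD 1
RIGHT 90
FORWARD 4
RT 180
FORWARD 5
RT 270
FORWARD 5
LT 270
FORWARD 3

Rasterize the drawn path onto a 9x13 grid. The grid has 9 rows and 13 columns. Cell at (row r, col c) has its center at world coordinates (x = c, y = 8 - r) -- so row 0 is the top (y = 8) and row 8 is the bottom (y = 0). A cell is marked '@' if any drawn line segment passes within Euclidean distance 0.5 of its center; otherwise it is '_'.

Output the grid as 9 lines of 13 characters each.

Segment 0: (2,1) -> (4,1)
Segment 1: (4,1) -> (4,0)
Segment 2: (4,0) -> (0,-0)
Segment 3: (0,-0) -> (5,0)
Segment 4: (5,0) -> (5,5)
Segment 5: (5,5) -> (8,5)

Answer: _____________
_____________
_____________
_____@@@@____
_____@_______
_____@_______
_____@_______
__@@@@_______
@@@@@@_______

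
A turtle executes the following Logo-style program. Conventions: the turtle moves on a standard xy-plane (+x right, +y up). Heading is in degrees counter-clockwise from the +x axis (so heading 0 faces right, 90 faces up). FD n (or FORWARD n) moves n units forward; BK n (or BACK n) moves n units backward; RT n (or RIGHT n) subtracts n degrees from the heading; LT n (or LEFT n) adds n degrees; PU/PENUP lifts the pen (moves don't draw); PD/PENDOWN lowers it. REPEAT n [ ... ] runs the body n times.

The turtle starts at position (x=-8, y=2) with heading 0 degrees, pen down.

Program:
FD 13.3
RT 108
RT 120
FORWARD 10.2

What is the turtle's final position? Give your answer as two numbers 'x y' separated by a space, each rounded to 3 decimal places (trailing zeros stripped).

Answer: -1.525 9.58

Derivation:
Executing turtle program step by step:
Start: pos=(-8,2), heading=0, pen down
FD 13.3: (-8,2) -> (5.3,2) [heading=0, draw]
RT 108: heading 0 -> 252
RT 120: heading 252 -> 132
FD 10.2: (5.3,2) -> (-1.525,9.58) [heading=132, draw]
Final: pos=(-1.525,9.58), heading=132, 2 segment(s) drawn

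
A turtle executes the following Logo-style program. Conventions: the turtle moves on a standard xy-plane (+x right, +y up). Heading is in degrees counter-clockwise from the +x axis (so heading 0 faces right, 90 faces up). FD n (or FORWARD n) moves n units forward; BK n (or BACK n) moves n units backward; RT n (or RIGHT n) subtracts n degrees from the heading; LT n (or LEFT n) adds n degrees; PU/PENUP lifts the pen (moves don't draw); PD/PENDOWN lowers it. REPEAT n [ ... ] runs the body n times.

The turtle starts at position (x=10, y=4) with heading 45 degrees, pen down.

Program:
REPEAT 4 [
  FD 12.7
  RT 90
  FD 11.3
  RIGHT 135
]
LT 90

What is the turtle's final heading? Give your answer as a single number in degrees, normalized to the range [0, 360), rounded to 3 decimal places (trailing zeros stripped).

Executing turtle program step by step:
Start: pos=(10,4), heading=45, pen down
REPEAT 4 [
  -- iteration 1/4 --
  FD 12.7: (10,4) -> (18.98,12.98) [heading=45, draw]
  RT 90: heading 45 -> 315
  FD 11.3: (18.98,12.98) -> (26.971,4.99) [heading=315, draw]
  RT 135: heading 315 -> 180
  -- iteration 2/4 --
  FD 12.7: (26.971,4.99) -> (14.271,4.99) [heading=180, draw]
  RT 90: heading 180 -> 90
  FD 11.3: (14.271,4.99) -> (14.271,16.29) [heading=90, draw]
  RT 135: heading 90 -> 315
  -- iteration 3/4 --
  FD 12.7: (14.271,16.29) -> (23.251,7.31) [heading=315, draw]
  RT 90: heading 315 -> 225
  FD 11.3: (23.251,7.31) -> (15.261,-0.681) [heading=225, draw]
  RT 135: heading 225 -> 90
  -- iteration 4/4 --
  FD 12.7: (15.261,-0.681) -> (15.261,12.019) [heading=90, draw]
  RT 90: heading 90 -> 0
  FD 11.3: (15.261,12.019) -> (26.561,12.019) [heading=0, draw]
  RT 135: heading 0 -> 225
]
LT 90: heading 225 -> 315
Final: pos=(26.561,12.019), heading=315, 8 segment(s) drawn

Answer: 315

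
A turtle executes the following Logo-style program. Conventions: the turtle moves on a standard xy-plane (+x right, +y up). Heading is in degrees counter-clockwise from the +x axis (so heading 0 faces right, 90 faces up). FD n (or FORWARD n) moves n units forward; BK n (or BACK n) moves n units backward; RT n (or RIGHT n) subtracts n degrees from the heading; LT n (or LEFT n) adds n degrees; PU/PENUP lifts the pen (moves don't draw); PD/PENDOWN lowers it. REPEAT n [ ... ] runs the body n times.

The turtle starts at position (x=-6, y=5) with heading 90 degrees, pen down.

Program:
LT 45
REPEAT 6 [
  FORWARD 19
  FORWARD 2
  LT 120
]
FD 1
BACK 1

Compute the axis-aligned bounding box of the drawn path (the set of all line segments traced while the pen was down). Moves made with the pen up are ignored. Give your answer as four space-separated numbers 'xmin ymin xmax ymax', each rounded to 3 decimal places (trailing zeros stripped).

Answer: -26.284 -0.435 -6 19.849

Derivation:
Executing turtle program step by step:
Start: pos=(-6,5), heading=90, pen down
LT 45: heading 90 -> 135
REPEAT 6 [
  -- iteration 1/6 --
  FD 19: (-6,5) -> (-19.435,18.435) [heading=135, draw]
  FD 2: (-19.435,18.435) -> (-20.849,19.849) [heading=135, draw]
  LT 120: heading 135 -> 255
  -- iteration 2/6 --
  FD 19: (-20.849,19.849) -> (-25.767,1.497) [heading=255, draw]
  FD 2: (-25.767,1.497) -> (-26.284,-0.435) [heading=255, draw]
  LT 120: heading 255 -> 15
  -- iteration 3/6 --
  FD 19: (-26.284,-0.435) -> (-7.932,4.482) [heading=15, draw]
  FD 2: (-7.932,4.482) -> (-6,5) [heading=15, draw]
  LT 120: heading 15 -> 135
  -- iteration 4/6 --
  FD 19: (-6,5) -> (-19.435,18.435) [heading=135, draw]
  FD 2: (-19.435,18.435) -> (-20.849,19.849) [heading=135, draw]
  LT 120: heading 135 -> 255
  -- iteration 5/6 --
  FD 19: (-20.849,19.849) -> (-25.767,1.497) [heading=255, draw]
  FD 2: (-25.767,1.497) -> (-26.284,-0.435) [heading=255, draw]
  LT 120: heading 255 -> 15
  -- iteration 6/6 --
  FD 19: (-26.284,-0.435) -> (-7.932,4.482) [heading=15, draw]
  FD 2: (-7.932,4.482) -> (-6,5) [heading=15, draw]
  LT 120: heading 15 -> 135
]
FD 1: (-6,5) -> (-6.707,5.707) [heading=135, draw]
BK 1: (-6.707,5.707) -> (-6,5) [heading=135, draw]
Final: pos=(-6,5), heading=135, 14 segment(s) drawn

Segment endpoints: x in {-26.284, -26.284, -25.767, -25.767, -20.849, -19.435, -7.932, -7.932, -6.707, -6, -6, -6}, y in {-0.435, -0.435, 1.497, 1.497, 4.482, 4.482, 5, 5, 5, 5.707, 18.435, 18.435, 19.849, 19.849}
xmin=-26.284, ymin=-0.435, xmax=-6, ymax=19.849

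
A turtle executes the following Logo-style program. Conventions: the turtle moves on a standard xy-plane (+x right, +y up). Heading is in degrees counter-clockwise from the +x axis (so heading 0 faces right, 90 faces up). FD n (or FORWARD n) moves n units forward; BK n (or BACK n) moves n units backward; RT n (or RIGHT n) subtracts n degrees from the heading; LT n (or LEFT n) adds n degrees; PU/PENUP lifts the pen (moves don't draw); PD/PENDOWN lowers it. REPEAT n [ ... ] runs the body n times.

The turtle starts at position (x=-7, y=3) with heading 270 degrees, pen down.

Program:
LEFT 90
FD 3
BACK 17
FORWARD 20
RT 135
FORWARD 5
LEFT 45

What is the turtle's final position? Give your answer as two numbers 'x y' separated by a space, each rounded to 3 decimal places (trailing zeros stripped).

Executing turtle program step by step:
Start: pos=(-7,3), heading=270, pen down
LT 90: heading 270 -> 0
FD 3: (-7,3) -> (-4,3) [heading=0, draw]
BK 17: (-4,3) -> (-21,3) [heading=0, draw]
FD 20: (-21,3) -> (-1,3) [heading=0, draw]
RT 135: heading 0 -> 225
FD 5: (-1,3) -> (-4.536,-0.536) [heading=225, draw]
LT 45: heading 225 -> 270
Final: pos=(-4.536,-0.536), heading=270, 4 segment(s) drawn

Answer: -4.536 -0.536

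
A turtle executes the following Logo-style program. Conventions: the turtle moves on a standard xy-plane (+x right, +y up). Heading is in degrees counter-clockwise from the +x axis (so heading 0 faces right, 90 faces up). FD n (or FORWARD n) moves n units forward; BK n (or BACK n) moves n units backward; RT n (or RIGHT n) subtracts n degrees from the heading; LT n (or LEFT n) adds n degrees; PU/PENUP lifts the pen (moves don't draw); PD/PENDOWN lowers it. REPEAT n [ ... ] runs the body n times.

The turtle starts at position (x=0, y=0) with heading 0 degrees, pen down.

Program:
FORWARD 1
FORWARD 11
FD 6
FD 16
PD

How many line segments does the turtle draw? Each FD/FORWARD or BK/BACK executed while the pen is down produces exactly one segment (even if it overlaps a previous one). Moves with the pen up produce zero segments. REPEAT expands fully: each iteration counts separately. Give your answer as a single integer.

Answer: 4

Derivation:
Executing turtle program step by step:
Start: pos=(0,0), heading=0, pen down
FD 1: (0,0) -> (1,0) [heading=0, draw]
FD 11: (1,0) -> (12,0) [heading=0, draw]
FD 6: (12,0) -> (18,0) [heading=0, draw]
FD 16: (18,0) -> (34,0) [heading=0, draw]
PD: pen down
Final: pos=(34,0), heading=0, 4 segment(s) drawn
Segments drawn: 4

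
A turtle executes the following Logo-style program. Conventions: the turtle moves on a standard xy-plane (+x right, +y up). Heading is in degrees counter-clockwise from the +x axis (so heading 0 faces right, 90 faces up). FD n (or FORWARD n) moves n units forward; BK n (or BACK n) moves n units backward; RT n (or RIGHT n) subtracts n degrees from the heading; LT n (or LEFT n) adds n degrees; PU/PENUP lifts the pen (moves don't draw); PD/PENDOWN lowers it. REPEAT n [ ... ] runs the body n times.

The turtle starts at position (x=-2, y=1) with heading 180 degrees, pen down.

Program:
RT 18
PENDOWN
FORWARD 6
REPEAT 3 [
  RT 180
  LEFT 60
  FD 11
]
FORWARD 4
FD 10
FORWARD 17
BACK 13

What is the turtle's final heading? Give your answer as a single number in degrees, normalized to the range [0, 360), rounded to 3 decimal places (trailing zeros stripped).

Executing turtle program step by step:
Start: pos=(-2,1), heading=180, pen down
RT 18: heading 180 -> 162
PD: pen down
FD 6: (-2,1) -> (-7.706,2.854) [heading=162, draw]
REPEAT 3 [
  -- iteration 1/3 --
  RT 180: heading 162 -> 342
  LT 60: heading 342 -> 42
  FD 11: (-7.706,2.854) -> (0.468,10.215) [heading=42, draw]
  -- iteration 2/3 --
  RT 180: heading 42 -> 222
  LT 60: heading 222 -> 282
  FD 11: (0.468,10.215) -> (2.755,-0.545) [heading=282, draw]
  -- iteration 3/3 --
  RT 180: heading 282 -> 102
  LT 60: heading 102 -> 162
  FD 11: (2.755,-0.545) -> (-7.706,2.854) [heading=162, draw]
]
FD 4: (-7.706,2.854) -> (-11.511,4.09) [heading=162, draw]
FD 10: (-11.511,4.09) -> (-21.021,7.18) [heading=162, draw]
FD 17: (-21.021,7.18) -> (-37.189,12.434) [heading=162, draw]
BK 13: (-37.189,12.434) -> (-24.825,8.416) [heading=162, draw]
Final: pos=(-24.825,8.416), heading=162, 8 segment(s) drawn

Answer: 162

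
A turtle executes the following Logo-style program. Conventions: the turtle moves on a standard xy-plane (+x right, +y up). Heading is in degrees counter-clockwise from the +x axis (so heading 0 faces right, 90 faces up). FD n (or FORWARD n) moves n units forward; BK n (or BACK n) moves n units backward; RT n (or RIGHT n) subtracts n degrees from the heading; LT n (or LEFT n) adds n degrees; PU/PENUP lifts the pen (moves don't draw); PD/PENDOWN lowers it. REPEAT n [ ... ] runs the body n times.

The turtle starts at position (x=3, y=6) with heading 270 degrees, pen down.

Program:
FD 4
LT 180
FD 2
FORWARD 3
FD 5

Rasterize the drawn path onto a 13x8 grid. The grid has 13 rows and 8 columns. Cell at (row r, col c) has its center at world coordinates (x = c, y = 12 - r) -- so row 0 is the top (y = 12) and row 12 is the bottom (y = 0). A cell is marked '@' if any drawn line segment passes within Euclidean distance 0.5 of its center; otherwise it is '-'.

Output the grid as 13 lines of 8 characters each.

Answer: ---@----
---@----
---@----
---@----
---@----
---@----
---@----
---@----
---@----
---@----
---@----
--------
--------

Derivation:
Segment 0: (3,6) -> (3,2)
Segment 1: (3,2) -> (3,4)
Segment 2: (3,4) -> (3,7)
Segment 3: (3,7) -> (3,12)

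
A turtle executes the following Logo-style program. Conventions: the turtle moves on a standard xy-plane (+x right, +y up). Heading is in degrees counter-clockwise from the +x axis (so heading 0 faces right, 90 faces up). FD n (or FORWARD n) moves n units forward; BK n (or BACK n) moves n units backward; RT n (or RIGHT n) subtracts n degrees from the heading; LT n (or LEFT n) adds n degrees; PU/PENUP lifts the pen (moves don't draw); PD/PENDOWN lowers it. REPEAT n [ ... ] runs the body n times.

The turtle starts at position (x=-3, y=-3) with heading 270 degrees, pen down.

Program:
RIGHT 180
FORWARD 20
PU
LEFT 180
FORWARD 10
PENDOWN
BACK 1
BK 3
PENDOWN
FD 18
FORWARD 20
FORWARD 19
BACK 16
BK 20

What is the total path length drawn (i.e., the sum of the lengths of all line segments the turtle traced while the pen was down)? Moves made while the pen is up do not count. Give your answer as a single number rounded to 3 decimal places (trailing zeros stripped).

Answer: 117

Derivation:
Executing turtle program step by step:
Start: pos=(-3,-3), heading=270, pen down
RT 180: heading 270 -> 90
FD 20: (-3,-3) -> (-3,17) [heading=90, draw]
PU: pen up
LT 180: heading 90 -> 270
FD 10: (-3,17) -> (-3,7) [heading=270, move]
PD: pen down
BK 1: (-3,7) -> (-3,8) [heading=270, draw]
BK 3: (-3,8) -> (-3,11) [heading=270, draw]
PD: pen down
FD 18: (-3,11) -> (-3,-7) [heading=270, draw]
FD 20: (-3,-7) -> (-3,-27) [heading=270, draw]
FD 19: (-3,-27) -> (-3,-46) [heading=270, draw]
BK 16: (-3,-46) -> (-3,-30) [heading=270, draw]
BK 20: (-3,-30) -> (-3,-10) [heading=270, draw]
Final: pos=(-3,-10), heading=270, 8 segment(s) drawn

Segment lengths:
  seg 1: (-3,-3) -> (-3,17), length = 20
  seg 2: (-3,7) -> (-3,8), length = 1
  seg 3: (-3,8) -> (-3,11), length = 3
  seg 4: (-3,11) -> (-3,-7), length = 18
  seg 5: (-3,-7) -> (-3,-27), length = 20
  seg 6: (-3,-27) -> (-3,-46), length = 19
  seg 7: (-3,-46) -> (-3,-30), length = 16
  seg 8: (-3,-30) -> (-3,-10), length = 20
Total = 117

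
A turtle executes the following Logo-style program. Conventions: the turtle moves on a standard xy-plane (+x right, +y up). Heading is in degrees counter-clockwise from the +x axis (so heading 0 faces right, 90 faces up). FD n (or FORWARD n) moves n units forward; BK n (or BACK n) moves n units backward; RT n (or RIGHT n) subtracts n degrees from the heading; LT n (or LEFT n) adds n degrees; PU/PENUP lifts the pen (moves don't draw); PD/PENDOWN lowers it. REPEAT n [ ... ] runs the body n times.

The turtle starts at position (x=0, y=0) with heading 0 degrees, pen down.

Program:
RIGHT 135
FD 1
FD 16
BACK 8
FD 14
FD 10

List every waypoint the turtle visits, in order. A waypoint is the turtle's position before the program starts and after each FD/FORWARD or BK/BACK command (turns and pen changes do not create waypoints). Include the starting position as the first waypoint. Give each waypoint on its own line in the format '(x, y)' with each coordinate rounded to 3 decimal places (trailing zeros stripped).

Answer: (0, 0)
(-0.707, -0.707)
(-12.021, -12.021)
(-6.364, -6.364)
(-16.263, -16.263)
(-23.335, -23.335)

Derivation:
Executing turtle program step by step:
Start: pos=(0,0), heading=0, pen down
RT 135: heading 0 -> 225
FD 1: (0,0) -> (-0.707,-0.707) [heading=225, draw]
FD 16: (-0.707,-0.707) -> (-12.021,-12.021) [heading=225, draw]
BK 8: (-12.021,-12.021) -> (-6.364,-6.364) [heading=225, draw]
FD 14: (-6.364,-6.364) -> (-16.263,-16.263) [heading=225, draw]
FD 10: (-16.263,-16.263) -> (-23.335,-23.335) [heading=225, draw]
Final: pos=(-23.335,-23.335), heading=225, 5 segment(s) drawn
Waypoints (6 total):
(0, 0)
(-0.707, -0.707)
(-12.021, -12.021)
(-6.364, -6.364)
(-16.263, -16.263)
(-23.335, -23.335)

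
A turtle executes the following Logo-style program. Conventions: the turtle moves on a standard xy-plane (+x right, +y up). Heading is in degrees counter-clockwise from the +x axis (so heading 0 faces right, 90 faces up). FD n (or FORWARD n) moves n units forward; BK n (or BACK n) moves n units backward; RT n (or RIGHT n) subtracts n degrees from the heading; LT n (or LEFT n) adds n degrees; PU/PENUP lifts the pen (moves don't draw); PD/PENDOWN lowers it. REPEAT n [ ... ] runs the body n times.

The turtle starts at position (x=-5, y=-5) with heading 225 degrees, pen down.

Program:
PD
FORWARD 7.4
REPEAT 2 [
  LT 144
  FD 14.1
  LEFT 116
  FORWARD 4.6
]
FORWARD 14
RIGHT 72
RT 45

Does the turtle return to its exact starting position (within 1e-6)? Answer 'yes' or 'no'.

Answer: no

Derivation:
Executing turtle program step by step:
Start: pos=(-5,-5), heading=225, pen down
PD: pen down
FD 7.4: (-5,-5) -> (-10.233,-10.233) [heading=225, draw]
REPEAT 2 [
  -- iteration 1/2 --
  LT 144: heading 225 -> 9
  FD 14.1: (-10.233,-10.233) -> (3.694,-8.027) [heading=9, draw]
  LT 116: heading 9 -> 125
  FD 4.6: (3.694,-8.027) -> (1.055,-4.259) [heading=125, draw]
  -- iteration 2/2 --
  LT 144: heading 125 -> 269
  FD 14.1: (1.055,-4.259) -> (0.809,-18.357) [heading=269, draw]
  LT 116: heading 269 -> 25
  FD 4.6: (0.809,-18.357) -> (4.978,-16.413) [heading=25, draw]
]
FD 14: (4.978,-16.413) -> (17.667,-10.496) [heading=25, draw]
RT 72: heading 25 -> 313
RT 45: heading 313 -> 268
Final: pos=(17.667,-10.496), heading=268, 6 segment(s) drawn

Start position: (-5, -5)
Final position: (17.667, -10.496)
Distance = 23.323; >= 1e-6 -> NOT closed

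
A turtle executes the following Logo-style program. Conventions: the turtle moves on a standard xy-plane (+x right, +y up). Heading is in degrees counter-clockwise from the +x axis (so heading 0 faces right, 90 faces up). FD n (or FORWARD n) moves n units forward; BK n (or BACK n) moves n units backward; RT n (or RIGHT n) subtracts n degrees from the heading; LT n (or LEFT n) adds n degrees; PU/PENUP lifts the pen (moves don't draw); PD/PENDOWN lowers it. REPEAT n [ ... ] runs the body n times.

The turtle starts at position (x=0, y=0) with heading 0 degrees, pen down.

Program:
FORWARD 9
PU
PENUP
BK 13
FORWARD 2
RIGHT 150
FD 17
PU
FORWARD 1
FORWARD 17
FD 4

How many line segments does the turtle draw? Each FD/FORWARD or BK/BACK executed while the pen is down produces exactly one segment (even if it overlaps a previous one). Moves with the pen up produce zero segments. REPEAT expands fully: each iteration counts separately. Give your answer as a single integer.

Answer: 1

Derivation:
Executing turtle program step by step:
Start: pos=(0,0), heading=0, pen down
FD 9: (0,0) -> (9,0) [heading=0, draw]
PU: pen up
PU: pen up
BK 13: (9,0) -> (-4,0) [heading=0, move]
FD 2: (-4,0) -> (-2,0) [heading=0, move]
RT 150: heading 0 -> 210
FD 17: (-2,0) -> (-16.722,-8.5) [heading=210, move]
PU: pen up
FD 1: (-16.722,-8.5) -> (-17.588,-9) [heading=210, move]
FD 17: (-17.588,-9) -> (-32.311,-17.5) [heading=210, move]
FD 4: (-32.311,-17.5) -> (-35.775,-19.5) [heading=210, move]
Final: pos=(-35.775,-19.5), heading=210, 1 segment(s) drawn
Segments drawn: 1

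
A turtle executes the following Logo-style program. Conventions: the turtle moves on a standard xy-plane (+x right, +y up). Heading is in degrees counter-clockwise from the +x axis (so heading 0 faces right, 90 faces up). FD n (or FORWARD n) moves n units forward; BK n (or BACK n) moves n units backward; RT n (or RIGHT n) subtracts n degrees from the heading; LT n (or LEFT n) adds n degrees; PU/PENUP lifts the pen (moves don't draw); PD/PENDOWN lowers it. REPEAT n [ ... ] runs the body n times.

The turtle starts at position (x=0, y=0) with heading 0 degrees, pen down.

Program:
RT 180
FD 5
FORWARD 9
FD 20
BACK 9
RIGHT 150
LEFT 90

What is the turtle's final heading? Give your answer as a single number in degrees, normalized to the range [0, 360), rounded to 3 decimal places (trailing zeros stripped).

Executing turtle program step by step:
Start: pos=(0,0), heading=0, pen down
RT 180: heading 0 -> 180
FD 5: (0,0) -> (-5,0) [heading=180, draw]
FD 9: (-5,0) -> (-14,0) [heading=180, draw]
FD 20: (-14,0) -> (-34,0) [heading=180, draw]
BK 9: (-34,0) -> (-25,0) [heading=180, draw]
RT 150: heading 180 -> 30
LT 90: heading 30 -> 120
Final: pos=(-25,0), heading=120, 4 segment(s) drawn

Answer: 120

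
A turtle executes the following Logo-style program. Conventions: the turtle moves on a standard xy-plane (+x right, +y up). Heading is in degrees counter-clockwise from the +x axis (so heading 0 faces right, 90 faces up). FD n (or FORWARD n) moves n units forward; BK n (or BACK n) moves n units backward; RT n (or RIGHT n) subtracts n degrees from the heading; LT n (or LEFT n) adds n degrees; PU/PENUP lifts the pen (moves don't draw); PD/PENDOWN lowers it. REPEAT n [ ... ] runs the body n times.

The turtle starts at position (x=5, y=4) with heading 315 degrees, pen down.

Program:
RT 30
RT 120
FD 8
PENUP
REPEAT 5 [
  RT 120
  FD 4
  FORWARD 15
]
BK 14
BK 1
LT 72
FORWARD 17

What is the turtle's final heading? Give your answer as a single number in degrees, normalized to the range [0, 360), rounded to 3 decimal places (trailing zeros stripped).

Answer: 357

Derivation:
Executing turtle program step by step:
Start: pos=(5,4), heading=315, pen down
RT 30: heading 315 -> 285
RT 120: heading 285 -> 165
FD 8: (5,4) -> (-2.727,6.071) [heading=165, draw]
PU: pen up
REPEAT 5 [
  -- iteration 1/5 --
  RT 120: heading 165 -> 45
  FD 4: (-2.727,6.071) -> (0.101,8.899) [heading=45, move]
  FD 15: (0.101,8.899) -> (10.708,19.506) [heading=45, move]
  -- iteration 2/5 --
  RT 120: heading 45 -> 285
  FD 4: (10.708,19.506) -> (11.743,15.642) [heading=285, move]
  FD 15: (11.743,15.642) -> (15.625,1.153) [heading=285, move]
  -- iteration 3/5 --
  RT 120: heading 285 -> 165
  FD 4: (15.625,1.153) -> (11.761,2.188) [heading=165, move]
  FD 15: (11.761,2.188) -> (-2.727,6.071) [heading=165, move]
  -- iteration 4/5 --
  RT 120: heading 165 -> 45
  FD 4: (-2.727,6.071) -> (0.101,8.899) [heading=45, move]
  FD 15: (0.101,8.899) -> (10.708,19.506) [heading=45, move]
  -- iteration 5/5 --
  RT 120: heading 45 -> 285
  FD 4: (10.708,19.506) -> (11.743,15.642) [heading=285, move]
  FD 15: (11.743,15.642) -> (15.625,1.153) [heading=285, move]
]
BK 14: (15.625,1.153) -> (12.002,14.676) [heading=285, move]
BK 1: (12.002,14.676) -> (11.743,15.642) [heading=285, move]
LT 72: heading 285 -> 357
FD 17: (11.743,15.642) -> (28.72,14.752) [heading=357, move]
Final: pos=(28.72,14.752), heading=357, 1 segment(s) drawn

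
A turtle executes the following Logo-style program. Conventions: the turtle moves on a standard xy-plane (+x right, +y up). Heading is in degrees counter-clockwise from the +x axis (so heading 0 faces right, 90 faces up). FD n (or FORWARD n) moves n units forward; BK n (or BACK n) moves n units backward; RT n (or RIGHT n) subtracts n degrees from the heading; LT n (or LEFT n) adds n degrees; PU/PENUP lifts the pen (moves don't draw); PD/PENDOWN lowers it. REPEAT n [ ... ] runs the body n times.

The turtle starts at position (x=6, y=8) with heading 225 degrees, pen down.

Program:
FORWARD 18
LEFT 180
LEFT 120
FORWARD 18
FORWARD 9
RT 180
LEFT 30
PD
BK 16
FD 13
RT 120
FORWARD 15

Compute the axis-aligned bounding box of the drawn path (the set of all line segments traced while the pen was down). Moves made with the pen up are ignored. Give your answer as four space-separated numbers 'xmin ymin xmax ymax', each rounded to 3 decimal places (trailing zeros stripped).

Executing turtle program step by step:
Start: pos=(6,8), heading=225, pen down
FD 18: (6,8) -> (-6.728,-4.728) [heading=225, draw]
LT 180: heading 225 -> 45
LT 120: heading 45 -> 165
FD 18: (-6.728,-4.728) -> (-24.115,-0.069) [heading=165, draw]
FD 9: (-24.115,-0.069) -> (-32.808,2.26) [heading=165, draw]
RT 180: heading 165 -> 345
LT 30: heading 345 -> 15
PD: pen down
BK 16: (-32.808,2.26) -> (-48.263,-1.881) [heading=15, draw]
FD 13: (-48.263,-1.881) -> (-35.706,1.484) [heading=15, draw]
RT 120: heading 15 -> 255
FD 15: (-35.706,1.484) -> (-39.588,-13.005) [heading=255, draw]
Final: pos=(-39.588,-13.005), heading=255, 6 segment(s) drawn

Segment endpoints: x in {-48.263, -39.588, -35.706, -32.808, -24.115, -6.728, 6}, y in {-13.005, -4.728, -1.881, -0.069, 1.484, 2.26, 8}
xmin=-48.263, ymin=-13.005, xmax=6, ymax=8

Answer: -48.263 -13.005 6 8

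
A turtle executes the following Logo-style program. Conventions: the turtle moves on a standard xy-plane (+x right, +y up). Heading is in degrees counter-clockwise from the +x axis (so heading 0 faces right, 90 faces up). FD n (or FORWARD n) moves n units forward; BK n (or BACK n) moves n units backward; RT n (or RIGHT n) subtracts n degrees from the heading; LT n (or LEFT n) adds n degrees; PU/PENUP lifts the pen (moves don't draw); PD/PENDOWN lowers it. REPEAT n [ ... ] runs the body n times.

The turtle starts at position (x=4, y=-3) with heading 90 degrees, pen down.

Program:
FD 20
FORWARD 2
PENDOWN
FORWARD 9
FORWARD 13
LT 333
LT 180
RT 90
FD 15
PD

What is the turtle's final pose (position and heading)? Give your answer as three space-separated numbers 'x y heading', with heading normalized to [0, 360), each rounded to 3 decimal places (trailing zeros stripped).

Answer: -9.365 47.81 153

Derivation:
Executing turtle program step by step:
Start: pos=(4,-3), heading=90, pen down
FD 20: (4,-3) -> (4,17) [heading=90, draw]
FD 2: (4,17) -> (4,19) [heading=90, draw]
PD: pen down
FD 9: (4,19) -> (4,28) [heading=90, draw]
FD 13: (4,28) -> (4,41) [heading=90, draw]
LT 333: heading 90 -> 63
LT 180: heading 63 -> 243
RT 90: heading 243 -> 153
FD 15: (4,41) -> (-9.365,47.81) [heading=153, draw]
PD: pen down
Final: pos=(-9.365,47.81), heading=153, 5 segment(s) drawn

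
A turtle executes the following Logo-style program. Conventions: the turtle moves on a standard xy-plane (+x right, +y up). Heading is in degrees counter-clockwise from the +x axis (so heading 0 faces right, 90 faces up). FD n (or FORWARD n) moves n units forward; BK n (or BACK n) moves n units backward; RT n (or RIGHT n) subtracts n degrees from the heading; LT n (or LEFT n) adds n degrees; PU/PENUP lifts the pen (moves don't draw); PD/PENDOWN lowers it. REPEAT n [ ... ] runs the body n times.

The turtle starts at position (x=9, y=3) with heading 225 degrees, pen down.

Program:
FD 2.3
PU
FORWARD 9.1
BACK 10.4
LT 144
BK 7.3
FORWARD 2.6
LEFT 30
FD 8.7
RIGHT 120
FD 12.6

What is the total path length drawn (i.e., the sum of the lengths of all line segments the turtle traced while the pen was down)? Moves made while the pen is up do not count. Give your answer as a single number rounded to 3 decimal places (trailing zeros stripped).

Executing turtle program step by step:
Start: pos=(9,3), heading=225, pen down
FD 2.3: (9,3) -> (7.374,1.374) [heading=225, draw]
PU: pen up
FD 9.1: (7.374,1.374) -> (0.939,-5.061) [heading=225, move]
BK 10.4: (0.939,-5.061) -> (8.293,2.293) [heading=225, move]
LT 144: heading 225 -> 9
BK 7.3: (8.293,2.293) -> (1.083,1.151) [heading=9, move]
FD 2.6: (1.083,1.151) -> (3.651,1.558) [heading=9, move]
LT 30: heading 9 -> 39
FD 8.7: (3.651,1.558) -> (10.412,7.033) [heading=39, move]
RT 120: heading 39 -> 279
FD 12.6: (10.412,7.033) -> (12.383,-5.412) [heading=279, move]
Final: pos=(12.383,-5.412), heading=279, 1 segment(s) drawn

Segment lengths:
  seg 1: (9,3) -> (7.374,1.374), length = 2.3
Total = 2.3

Answer: 2.3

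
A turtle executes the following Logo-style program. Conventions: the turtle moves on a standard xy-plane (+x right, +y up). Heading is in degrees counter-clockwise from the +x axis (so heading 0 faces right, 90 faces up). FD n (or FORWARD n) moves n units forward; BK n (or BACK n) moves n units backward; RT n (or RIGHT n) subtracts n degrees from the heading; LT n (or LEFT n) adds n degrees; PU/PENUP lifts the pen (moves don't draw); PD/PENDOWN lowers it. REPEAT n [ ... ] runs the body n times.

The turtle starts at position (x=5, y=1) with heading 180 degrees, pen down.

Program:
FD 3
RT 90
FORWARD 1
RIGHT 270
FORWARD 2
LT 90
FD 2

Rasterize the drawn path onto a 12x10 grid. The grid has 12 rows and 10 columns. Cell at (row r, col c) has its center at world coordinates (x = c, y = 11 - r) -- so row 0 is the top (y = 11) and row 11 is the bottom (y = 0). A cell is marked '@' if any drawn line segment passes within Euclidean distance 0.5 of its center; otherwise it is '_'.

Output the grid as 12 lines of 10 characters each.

Answer: __________
__________
__________
__________
__________
__________
__________
__________
__________
@@@_______
@_@@@@____
@_________

Derivation:
Segment 0: (5,1) -> (2,1)
Segment 1: (2,1) -> (2,2)
Segment 2: (2,2) -> (0,2)
Segment 3: (0,2) -> (0,0)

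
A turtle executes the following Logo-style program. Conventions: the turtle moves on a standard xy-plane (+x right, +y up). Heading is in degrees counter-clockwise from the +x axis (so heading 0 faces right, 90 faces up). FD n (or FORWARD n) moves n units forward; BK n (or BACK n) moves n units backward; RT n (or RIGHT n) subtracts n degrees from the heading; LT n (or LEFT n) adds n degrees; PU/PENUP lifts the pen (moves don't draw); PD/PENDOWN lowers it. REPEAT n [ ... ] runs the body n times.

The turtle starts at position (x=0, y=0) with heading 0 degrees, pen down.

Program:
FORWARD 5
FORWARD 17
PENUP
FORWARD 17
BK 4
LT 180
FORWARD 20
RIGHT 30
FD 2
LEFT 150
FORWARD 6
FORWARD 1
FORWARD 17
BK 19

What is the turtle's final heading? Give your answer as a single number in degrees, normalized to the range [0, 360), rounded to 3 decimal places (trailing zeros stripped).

Executing turtle program step by step:
Start: pos=(0,0), heading=0, pen down
FD 5: (0,0) -> (5,0) [heading=0, draw]
FD 17: (5,0) -> (22,0) [heading=0, draw]
PU: pen up
FD 17: (22,0) -> (39,0) [heading=0, move]
BK 4: (39,0) -> (35,0) [heading=0, move]
LT 180: heading 0 -> 180
FD 20: (35,0) -> (15,0) [heading=180, move]
RT 30: heading 180 -> 150
FD 2: (15,0) -> (13.268,1) [heading=150, move]
LT 150: heading 150 -> 300
FD 6: (13.268,1) -> (16.268,-4.196) [heading=300, move]
FD 1: (16.268,-4.196) -> (16.768,-5.062) [heading=300, move]
FD 17: (16.768,-5.062) -> (25.268,-19.785) [heading=300, move]
BK 19: (25.268,-19.785) -> (15.768,-3.33) [heading=300, move]
Final: pos=(15.768,-3.33), heading=300, 2 segment(s) drawn

Answer: 300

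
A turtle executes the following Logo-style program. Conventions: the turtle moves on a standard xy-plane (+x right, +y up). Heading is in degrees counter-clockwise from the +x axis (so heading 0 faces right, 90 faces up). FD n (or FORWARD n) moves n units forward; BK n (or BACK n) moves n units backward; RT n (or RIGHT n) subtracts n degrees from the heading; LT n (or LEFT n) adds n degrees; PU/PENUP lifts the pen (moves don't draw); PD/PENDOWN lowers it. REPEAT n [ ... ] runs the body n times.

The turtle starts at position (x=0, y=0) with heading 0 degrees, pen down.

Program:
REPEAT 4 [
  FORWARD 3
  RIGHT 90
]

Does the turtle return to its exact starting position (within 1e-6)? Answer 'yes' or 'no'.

Executing turtle program step by step:
Start: pos=(0,0), heading=0, pen down
REPEAT 4 [
  -- iteration 1/4 --
  FD 3: (0,0) -> (3,0) [heading=0, draw]
  RT 90: heading 0 -> 270
  -- iteration 2/4 --
  FD 3: (3,0) -> (3,-3) [heading=270, draw]
  RT 90: heading 270 -> 180
  -- iteration 3/4 --
  FD 3: (3,-3) -> (0,-3) [heading=180, draw]
  RT 90: heading 180 -> 90
  -- iteration 4/4 --
  FD 3: (0,-3) -> (0,0) [heading=90, draw]
  RT 90: heading 90 -> 0
]
Final: pos=(0,0), heading=0, 4 segment(s) drawn

Start position: (0, 0)
Final position: (0, 0)
Distance = 0; < 1e-6 -> CLOSED

Answer: yes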